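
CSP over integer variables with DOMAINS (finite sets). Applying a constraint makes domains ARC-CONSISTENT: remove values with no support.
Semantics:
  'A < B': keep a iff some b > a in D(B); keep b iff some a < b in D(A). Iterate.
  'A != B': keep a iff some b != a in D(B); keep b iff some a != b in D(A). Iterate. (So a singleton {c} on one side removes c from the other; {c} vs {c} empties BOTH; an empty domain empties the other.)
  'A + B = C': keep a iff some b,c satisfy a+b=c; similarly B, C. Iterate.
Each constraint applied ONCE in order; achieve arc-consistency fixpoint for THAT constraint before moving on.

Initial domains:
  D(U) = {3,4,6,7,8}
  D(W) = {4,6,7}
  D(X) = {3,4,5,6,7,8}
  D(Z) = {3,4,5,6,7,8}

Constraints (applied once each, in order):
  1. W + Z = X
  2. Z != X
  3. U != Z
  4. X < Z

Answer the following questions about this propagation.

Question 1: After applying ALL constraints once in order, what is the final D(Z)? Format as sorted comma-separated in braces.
Constraint 1 (W + Z = X) on D(W)={4,6,7} D(Z)={3,4,5,6,7,8} D(X)={3,4,5,6,7,8}: W {4,6,7}->{4}; Z {3,4,5,6,7,8}->{3,4}; X {3,4,5,6,7,8}->{7,8}
Constraint 2 (Z != X) on D(Z)={3,4} D(X)={7,8}: no change
Constraint 3 (U != Z) on D(U)={3,4,6,7,8} D(Z)={3,4}: no change
Constraint 4 (X < Z) on D(X)={7,8} D(Z)={3,4}: X {7,8}->{}; Z {3,4}->{}
So after all 4 constraints: D(Z) = {}

Answer: {}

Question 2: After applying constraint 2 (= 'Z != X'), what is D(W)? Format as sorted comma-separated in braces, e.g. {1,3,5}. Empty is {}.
Answer: {4}

Derivation:
Constraint 1 (W + Z = X) on D(W)={4,6,7} D(Z)={3,4,5,6,7,8} D(X)={3,4,5,6,7,8}: W {4,6,7}->{4}; Z {3,4,5,6,7,8}->{3,4}; X {3,4,5,6,7,8}->{7,8}
Constraint 2 (Z != X) on D(Z)={3,4} D(X)={7,8}: no change
So after constraint 2: D(W) = {4}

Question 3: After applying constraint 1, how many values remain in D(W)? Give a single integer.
Constraint 1 (W + Z = X) on D(W)={4,6,7} D(Z)={3,4,5,6,7,8} D(X)={3,4,5,6,7,8}: W {4,6,7}->{4}; Z {3,4,5,6,7,8}->{3,4}; X {3,4,5,6,7,8}->{7,8}
So after constraint 1: D(W)={4}, size = 1

Answer: 1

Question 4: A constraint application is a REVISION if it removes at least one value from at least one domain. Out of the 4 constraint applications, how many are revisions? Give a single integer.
Answer: 2

Derivation:
Constraint 1 (W + Z = X) on D(W)={4,6,7} D(Z)={3,4,5,6,7,8} D(X)={3,4,5,6,7,8}: W {4,6,7}->{4}; Z {3,4,5,6,7,8}->{3,4}; X {3,4,5,6,7,8}->{7,8} => REVISION
Constraint 2 (Z != X) on D(Z)={3,4} D(X)={7,8}: no change => not a revision
Constraint 3 (U != Z) on D(U)={3,4,6,7,8} D(Z)={3,4}: no change => not a revision
Constraint 4 (X < Z) on D(X)={7,8} D(Z)={3,4}: X {7,8}->{}; Z {3,4}->{} => REVISION
Total revisions = 2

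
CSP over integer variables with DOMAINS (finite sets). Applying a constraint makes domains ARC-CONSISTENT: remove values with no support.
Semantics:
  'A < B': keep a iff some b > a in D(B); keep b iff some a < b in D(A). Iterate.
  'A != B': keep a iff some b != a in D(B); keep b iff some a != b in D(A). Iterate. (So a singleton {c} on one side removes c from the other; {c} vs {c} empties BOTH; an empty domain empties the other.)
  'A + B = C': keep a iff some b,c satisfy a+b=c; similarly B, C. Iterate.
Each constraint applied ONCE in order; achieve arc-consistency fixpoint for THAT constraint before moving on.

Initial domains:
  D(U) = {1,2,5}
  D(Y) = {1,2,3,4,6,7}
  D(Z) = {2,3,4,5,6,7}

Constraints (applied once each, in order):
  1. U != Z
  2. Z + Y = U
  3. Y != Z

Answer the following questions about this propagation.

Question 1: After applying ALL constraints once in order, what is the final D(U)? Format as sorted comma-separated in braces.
Answer: {5}

Derivation:
Constraint 1 (U != Z) on D(U)={1,2,5} D(Z)={2,3,4,5,6,7}: no change
Constraint 2 (Z + Y = U) on D(Z)={2,3,4,5,6,7} D(Y)={1,2,3,4,6,7} D(U)={1,2,5}: Z {2,3,4,5,6,7}->{2,3,4}; Y {1,2,3,4,6,7}->{1,2,3}; U {1,2,5}->{5}
Constraint 3 (Y != Z) on D(Y)={1,2,3} D(Z)={2,3,4}: no change
So after all 3 constraints: D(U) = {5}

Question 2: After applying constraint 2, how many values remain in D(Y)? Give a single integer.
Constraint 1 (U != Z) on D(U)={1,2,5} D(Z)={2,3,4,5,6,7}: no change
Constraint 2 (Z + Y = U) on D(Z)={2,3,4,5,6,7} D(Y)={1,2,3,4,6,7} D(U)={1,2,5}: Z {2,3,4,5,6,7}->{2,3,4}; Y {1,2,3,4,6,7}->{1,2,3}; U {1,2,5}->{5}
So after constraint 2: D(Y)={1,2,3}, size = 3

Answer: 3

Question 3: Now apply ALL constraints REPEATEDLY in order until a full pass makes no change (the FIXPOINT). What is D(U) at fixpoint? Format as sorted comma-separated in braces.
pass 0 (initial): D(U)={1,2,5}
pass 1: U {1,2,5}->{5}; Y {1,2,3,4,6,7}->{1,2,3}; Z {2,3,4,5,6,7}->{2,3,4}
pass 2: no change
Fixpoint after 2 passes: D(U) = {5}

Answer: {5}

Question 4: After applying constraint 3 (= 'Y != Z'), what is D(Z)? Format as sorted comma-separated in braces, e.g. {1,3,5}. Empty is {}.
Constraint 1 (U != Z) on D(U)={1,2,5} D(Z)={2,3,4,5,6,7}: no change
Constraint 2 (Z + Y = U) on D(Z)={2,3,4,5,6,7} D(Y)={1,2,3,4,6,7} D(U)={1,2,5}: Z {2,3,4,5,6,7}->{2,3,4}; Y {1,2,3,4,6,7}->{1,2,3}; U {1,2,5}->{5}
Constraint 3 (Y != Z) on D(Y)={1,2,3} D(Z)={2,3,4}: no change
So after constraint 3: D(Z) = {2,3,4}

Answer: {2,3,4}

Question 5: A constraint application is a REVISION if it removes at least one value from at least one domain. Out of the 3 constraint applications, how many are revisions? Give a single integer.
Constraint 1 (U != Z) on D(U)={1,2,5} D(Z)={2,3,4,5,6,7}: no change => not a revision
Constraint 2 (Z + Y = U) on D(Z)={2,3,4,5,6,7} D(Y)={1,2,3,4,6,7} D(U)={1,2,5}: Z {2,3,4,5,6,7}->{2,3,4}; Y {1,2,3,4,6,7}->{1,2,3}; U {1,2,5}->{5} => REVISION
Constraint 3 (Y != Z) on D(Y)={1,2,3} D(Z)={2,3,4}: no change => not a revision
Total revisions = 1

Answer: 1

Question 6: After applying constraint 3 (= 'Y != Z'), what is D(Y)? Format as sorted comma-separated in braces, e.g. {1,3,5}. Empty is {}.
Constraint 1 (U != Z) on D(U)={1,2,5} D(Z)={2,3,4,5,6,7}: no change
Constraint 2 (Z + Y = U) on D(Z)={2,3,4,5,6,7} D(Y)={1,2,3,4,6,7} D(U)={1,2,5}: Z {2,3,4,5,6,7}->{2,3,4}; Y {1,2,3,4,6,7}->{1,2,3}; U {1,2,5}->{5}
Constraint 3 (Y != Z) on D(Y)={1,2,3} D(Z)={2,3,4}: no change
So after constraint 3: D(Y) = {1,2,3}

Answer: {1,2,3}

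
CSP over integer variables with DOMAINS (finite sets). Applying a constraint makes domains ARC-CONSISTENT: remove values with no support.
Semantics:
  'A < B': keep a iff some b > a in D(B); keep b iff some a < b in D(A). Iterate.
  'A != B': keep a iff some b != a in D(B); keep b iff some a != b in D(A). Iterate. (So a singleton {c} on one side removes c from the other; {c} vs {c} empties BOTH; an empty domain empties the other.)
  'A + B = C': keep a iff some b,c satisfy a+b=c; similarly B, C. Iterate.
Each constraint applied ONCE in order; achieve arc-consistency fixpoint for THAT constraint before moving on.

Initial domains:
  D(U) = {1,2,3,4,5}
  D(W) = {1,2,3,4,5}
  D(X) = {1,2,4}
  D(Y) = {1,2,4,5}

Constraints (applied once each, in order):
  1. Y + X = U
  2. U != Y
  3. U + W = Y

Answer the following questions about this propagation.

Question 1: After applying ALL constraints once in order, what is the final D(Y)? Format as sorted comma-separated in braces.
Answer: {4}

Derivation:
Constraint 1 (Y + X = U) on D(Y)={1,2,4,5} D(X)={1,2,4} D(U)={1,2,3,4,5}: Y {1,2,4,5}->{1,2,4}; U {1,2,3,4,5}->{2,3,4,5}
Constraint 2 (U != Y) on D(U)={2,3,4,5} D(Y)={1,2,4}: no change
Constraint 3 (U + W = Y) on D(U)={2,3,4,5} D(W)={1,2,3,4,5} D(Y)={1,2,4}: U {2,3,4,5}->{2,3}; W {1,2,3,4,5}->{1,2}; Y {1,2,4}->{4}
So after all 3 constraints: D(Y) = {4}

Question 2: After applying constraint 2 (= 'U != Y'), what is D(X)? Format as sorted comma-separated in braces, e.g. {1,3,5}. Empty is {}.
Answer: {1,2,4}

Derivation:
Constraint 1 (Y + X = U) on D(Y)={1,2,4,5} D(X)={1,2,4} D(U)={1,2,3,4,5}: Y {1,2,4,5}->{1,2,4}; U {1,2,3,4,5}->{2,3,4,5}
Constraint 2 (U != Y) on D(U)={2,3,4,5} D(Y)={1,2,4}: no change
So after constraint 2: D(X) = {1,2,4}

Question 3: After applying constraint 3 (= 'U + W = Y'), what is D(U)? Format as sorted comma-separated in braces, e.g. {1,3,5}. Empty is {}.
Answer: {2,3}

Derivation:
Constraint 1 (Y + X = U) on D(Y)={1,2,4,5} D(X)={1,2,4} D(U)={1,2,3,4,5}: Y {1,2,4,5}->{1,2,4}; U {1,2,3,4,5}->{2,3,4,5}
Constraint 2 (U != Y) on D(U)={2,3,4,5} D(Y)={1,2,4}: no change
Constraint 3 (U + W = Y) on D(U)={2,3,4,5} D(W)={1,2,3,4,5} D(Y)={1,2,4}: U {2,3,4,5}->{2,3}; W {1,2,3,4,5}->{1,2}; Y {1,2,4}->{4}
So after constraint 3: D(U) = {2,3}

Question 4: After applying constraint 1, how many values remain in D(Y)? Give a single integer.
Constraint 1 (Y + X = U) on D(Y)={1,2,4,5} D(X)={1,2,4} D(U)={1,2,3,4,5}: Y {1,2,4,5}->{1,2,4}; U {1,2,3,4,5}->{2,3,4,5}
So after constraint 1: D(Y)={1,2,4}, size = 3

Answer: 3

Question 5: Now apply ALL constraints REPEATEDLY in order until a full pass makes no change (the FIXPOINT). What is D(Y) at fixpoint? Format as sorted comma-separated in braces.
pass 0 (initial): D(Y)={1,2,4,5}
pass 1: U {1,2,3,4,5}->{2,3}; W {1,2,3,4,5}->{1,2}; Y {1,2,4,5}->{4}
pass 2: U {2,3}->{}; W {1,2}->{}; X {1,2,4}->{}; Y {4}->{}
pass 3: no change
Fixpoint after 3 passes: D(Y) = {}

Answer: {}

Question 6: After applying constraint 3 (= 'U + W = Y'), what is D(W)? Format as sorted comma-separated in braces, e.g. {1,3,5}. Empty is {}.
Constraint 1 (Y + X = U) on D(Y)={1,2,4,5} D(X)={1,2,4} D(U)={1,2,3,4,5}: Y {1,2,4,5}->{1,2,4}; U {1,2,3,4,5}->{2,3,4,5}
Constraint 2 (U != Y) on D(U)={2,3,4,5} D(Y)={1,2,4}: no change
Constraint 3 (U + W = Y) on D(U)={2,3,4,5} D(W)={1,2,3,4,5} D(Y)={1,2,4}: U {2,3,4,5}->{2,3}; W {1,2,3,4,5}->{1,2}; Y {1,2,4}->{4}
So after constraint 3: D(W) = {1,2}

Answer: {1,2}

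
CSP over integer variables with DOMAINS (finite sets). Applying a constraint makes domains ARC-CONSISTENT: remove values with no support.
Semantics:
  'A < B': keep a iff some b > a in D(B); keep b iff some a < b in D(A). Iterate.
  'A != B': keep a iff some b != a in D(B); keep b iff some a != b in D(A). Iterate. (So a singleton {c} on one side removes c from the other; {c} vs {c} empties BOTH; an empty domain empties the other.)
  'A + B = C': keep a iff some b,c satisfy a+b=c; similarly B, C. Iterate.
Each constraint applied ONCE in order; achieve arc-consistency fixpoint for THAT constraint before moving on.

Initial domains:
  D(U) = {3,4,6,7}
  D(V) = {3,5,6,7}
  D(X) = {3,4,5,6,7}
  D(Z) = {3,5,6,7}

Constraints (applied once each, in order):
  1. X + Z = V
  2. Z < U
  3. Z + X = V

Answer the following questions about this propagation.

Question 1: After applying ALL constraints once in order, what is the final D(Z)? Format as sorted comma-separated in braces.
Answer: {3}

Derivation:
Constraint 1 (X + Z = V) on D(X)={3,4,5,6,7} D(Z)={3,5,6,7} D(V)={3,5,6,7}: X {3,4,5,6,7}->{3,4}; Z {3,5,6,7}->{3}; V {3,5,6,7}->{6,7}
Constraint 2 (Z < U) on D(Z)={3} D(U)={3,4,6,7}: U {3,4,6,7}->{4,6,7}
Constraint 3 (Z + X = V) on D(Z)={3} D(X)={3,4} D(V)={6,7}: no change
So after all 3 constraints: D(Z) = {3}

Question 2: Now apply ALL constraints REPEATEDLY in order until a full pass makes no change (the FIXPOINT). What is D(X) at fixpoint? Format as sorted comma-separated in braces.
pass 0 (initial): D(X)={3,4,5,6,7}
pass 1: U {3,4,6,7}->{4,6,7}; V {3,5,6,7}->{6,7}; X {3,4,5,6,7}->{3,4}; Z {3,5,6,7}->{3}
pass 2: no change
Fixpoint after 2 passes: D(X) = {3,4}

Answer: {3,4}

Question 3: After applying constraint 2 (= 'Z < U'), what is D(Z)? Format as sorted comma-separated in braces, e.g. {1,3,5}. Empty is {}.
Constraint 1 (X + Z = V) on D(X)={3,4,5,6,7} D(Z)={3,5,6,7} D(V)={3,5,6,7}: X {3,4,5,6,7}->{3,4}; Z {3,5,6,7}->{3}; V {3,5,6,7}->{6,7}
Constraint 2 (Z < U) on D(Z)={3} D(U)={3,4,6,7}: U {3,4,6,7}->{4,6,7}
So after constraint 2: D(Z) = {3}

Answer: {3}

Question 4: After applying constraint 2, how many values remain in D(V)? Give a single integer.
Constraint 1 (X + Z = V) on D(X)={3,4,5,6,7} D(Z)={3,5,6,7} D(V)={3,5,6,7}: X {3,4,5,6,7}->{3,4}; Z {3,5,6,7}->{3}; V {3,5,6,7}->{6,7}
Constraint 2 (Z < U) on D(Z)={3} D(U)={3,4,6,7}: U {3,4,6,7}->{4,6,7}
So after constraint 2: D(V)={6,7}, size = 2

Answer: 2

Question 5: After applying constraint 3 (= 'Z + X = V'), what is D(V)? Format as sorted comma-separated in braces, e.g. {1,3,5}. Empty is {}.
Answer: {6,7}

Derivation:
Constraint 1 (X + Z = V) on D(X)={3,4,5,6,7} D(Z)={3,5,6,7} D(V)={3,5,6,7}: X {3,4,5,6,7}->{3,4}; Z {3,5,6,7}->{3}; V {3,5,6,7}->{6,7}
Constraint 2 (Z < U) on D(Z)={3} D(U)={3,4,6,7}: U {3,4,6,7}->{4,6,7}
Constraint 3 (Z + X = V) on D(Z)={3} D(X)={3,4} D(V)={6,7}: no change
So after constraint 3: D(V) = {6,7}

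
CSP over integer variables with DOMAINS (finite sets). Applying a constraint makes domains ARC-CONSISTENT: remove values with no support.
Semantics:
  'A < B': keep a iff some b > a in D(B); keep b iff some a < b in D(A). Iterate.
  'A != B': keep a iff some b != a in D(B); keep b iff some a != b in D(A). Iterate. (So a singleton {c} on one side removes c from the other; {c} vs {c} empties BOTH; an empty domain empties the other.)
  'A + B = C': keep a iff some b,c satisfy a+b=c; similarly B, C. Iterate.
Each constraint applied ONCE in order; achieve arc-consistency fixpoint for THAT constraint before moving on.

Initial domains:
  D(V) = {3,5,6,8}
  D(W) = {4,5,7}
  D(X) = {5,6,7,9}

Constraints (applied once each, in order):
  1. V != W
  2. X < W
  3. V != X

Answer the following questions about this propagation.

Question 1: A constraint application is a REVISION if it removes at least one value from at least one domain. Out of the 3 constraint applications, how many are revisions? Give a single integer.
Constraint 1 (V != W) on D(V)={3,5,6,8} D(W)={4,5,7}: no change => not a revision
Constraint 2 (X < W) on D(X)={5,6,7,9} D(W)={4,5,7}: X {5,6,7,9}->{5,6}; W {4,5,7}->{7} => REVISION
Constraint 3 (V != X) on D(V)={3,5,6,8} D(X)={5,6}: no change => not a revision
Total revisions = 1

Answer: 1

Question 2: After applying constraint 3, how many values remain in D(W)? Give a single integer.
Constraint 1 (V != W) on D(V)={3,5,6,8} D(W)={4,5,7}: no change
Constraint 2 (X < W) on D(X)={5,6,7,9} D(W)={4,5,7}: X {5,6,7,9}->{5,6}; W {4,5,7}->{7}
Constraint 3 (V != X) on D(V)={3,5,6,8} D(X)={5,6}: no change
So after constraint 3: D(W)={7}, size = 1

Answer: 1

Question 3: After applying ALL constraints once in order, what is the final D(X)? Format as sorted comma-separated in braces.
Constraint 1 (V != W) on D(V)={3,5,6,8} D(W)={4,5,7}: no change
Constraint 2 (X < W) on D(X)={5,6,7,9} D(W)={4,5,7}: X {5,6,7,9}->{5,6}; W {4,5,7}->{7}
Constraint 3 (V != X) on D(V)={3,5,6,8} D(X)={5,6}: no change
So after all 3 constraints: D(X) = {5,6}

Answer: {5,6}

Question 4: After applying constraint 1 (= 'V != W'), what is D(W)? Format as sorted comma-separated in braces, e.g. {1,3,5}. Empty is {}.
Answer: {4,5,7}

Derivation:
Constraint 1 (V != W) on D(V)={3,5,6,8} D(W)={4,5,7}: no change
So after constraint 1: D(W) = {4,5,7}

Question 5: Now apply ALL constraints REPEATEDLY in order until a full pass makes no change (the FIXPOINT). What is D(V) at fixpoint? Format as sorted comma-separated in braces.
Answer: {3,5,6,8}

Derivation:
pass 0 (initial): D(V)={3,5,6,8}
pass 1: W {4,5,7}->{7}; X {5,6,7,9}->{5,6}
pass 2: no change
Fixpoint after 2 passes: D(V) = {3,5,6,8}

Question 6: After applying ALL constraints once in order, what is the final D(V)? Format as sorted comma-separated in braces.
Answer: {3,5,6,8}

Derivation:
Constraint 1 (V != W) on D(V)={3,5,6,8} D(W)={4,5,7}: no change
Constraint 2 (X < W) on D(X)={5,6,7,9} D(W)={4,5,7}: X {5,6,7,9}->{5,6}; W {4,5,7}->{7}
Constraint 3 (V != X) on D(V)={3,5,6,8} D(X)={5,6}: no change
So after all 3 constraints: D(V) = {3,5,6,8}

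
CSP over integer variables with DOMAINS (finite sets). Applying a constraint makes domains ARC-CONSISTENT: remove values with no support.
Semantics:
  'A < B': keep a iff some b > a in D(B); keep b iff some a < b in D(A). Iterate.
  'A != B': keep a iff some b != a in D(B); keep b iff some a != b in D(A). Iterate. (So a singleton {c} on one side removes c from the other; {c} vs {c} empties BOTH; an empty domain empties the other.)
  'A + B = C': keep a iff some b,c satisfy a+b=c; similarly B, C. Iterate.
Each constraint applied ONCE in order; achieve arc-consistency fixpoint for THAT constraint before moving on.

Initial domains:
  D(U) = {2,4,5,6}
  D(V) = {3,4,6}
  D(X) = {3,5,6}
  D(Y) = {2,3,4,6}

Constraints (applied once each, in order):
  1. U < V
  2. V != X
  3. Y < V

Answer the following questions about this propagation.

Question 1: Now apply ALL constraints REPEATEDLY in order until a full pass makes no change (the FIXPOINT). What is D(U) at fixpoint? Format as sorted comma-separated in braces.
Answer: {2,4,5}

Derivation:
pass 0 (initial): D(U)={2,4,5,6}
pass 1: U {2,4,5,6}->{2,4,5}; Y {2,3,4,6}->{2,3,4}
pass 2: no change
Fixpoint after 2 passes: D(U) = {2,4,5}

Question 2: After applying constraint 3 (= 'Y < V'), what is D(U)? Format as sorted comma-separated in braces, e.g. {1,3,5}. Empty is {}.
Answer: {2,4,5}

Derivation:
Constraint 1 (U < V) on D(U)={2,4,5,6} D(V)={3,4,6}: U {2,4,5,6}->{2,4,5}
Constraint 2 (V != X) on D(V)={3,4,6} D(X)={3,5,6}: no change
Constraint 3 (Y < V) on D(Y)={2,3,4,6} D(V)={3,4,6}: Y {2,3,4,6}->{2,3,4}
So after constraint 3: D(U) = {2,4,5}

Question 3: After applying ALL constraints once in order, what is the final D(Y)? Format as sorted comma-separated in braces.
Constraint 1 (U < V) on D(U)={2,4,5,6} D(V)={3,4,6}: U {2,4,5,6}->{2,4,5}
Constraint 2 (V != X) on D(V)={3,4,6} D(X)={3,5,6}: no change
Constraint 3 (Y < V) on D(Y)={2,3,4,6} D(V)={3,4,6}: Y {2,3,4,6}->{2,3,4}
So after all 3 constraints: D(Y) = {2,3,4}

Answer: {2,3,4}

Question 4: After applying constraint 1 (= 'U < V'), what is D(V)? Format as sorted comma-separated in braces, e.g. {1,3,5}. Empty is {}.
Constraint 1 (U < V) on D(U)={2,4,5,6} D(V)={3,4,6}: U {2,4,5,6}->{2,4,5}
So after constraint 1: D(V) = {3,4,6}

Answer: {3,4,6}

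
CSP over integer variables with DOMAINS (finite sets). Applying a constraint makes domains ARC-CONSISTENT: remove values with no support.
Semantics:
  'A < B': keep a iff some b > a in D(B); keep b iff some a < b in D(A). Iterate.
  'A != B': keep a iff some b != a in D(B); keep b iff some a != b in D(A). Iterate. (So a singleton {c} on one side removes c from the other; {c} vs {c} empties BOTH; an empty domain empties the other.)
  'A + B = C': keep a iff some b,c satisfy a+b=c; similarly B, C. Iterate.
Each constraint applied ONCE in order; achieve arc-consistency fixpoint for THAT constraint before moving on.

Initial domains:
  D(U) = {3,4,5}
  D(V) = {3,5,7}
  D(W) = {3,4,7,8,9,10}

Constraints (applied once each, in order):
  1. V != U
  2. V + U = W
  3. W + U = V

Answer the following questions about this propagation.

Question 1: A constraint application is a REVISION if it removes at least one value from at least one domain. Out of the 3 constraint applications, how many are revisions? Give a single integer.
Constraint 1 (V != U) on D(V)={3,5,7} D(U)={3,4,5}: no change => not a revision
Constraint 2 (V + U = W) on D(V)={3,5,7} D(U)={3,4,5} D(W)={3,4,7,8,9,10}: W {3,4,7,8,9,10}->{7,8,9,10} => REVISION
Constraint 3 (W + U = V) on D(W)={7,8,9,10} D(U)={3,4,5} D(V)={3,5,7}: W {7,8,9,10}->{}; U {3,4,5}->{}; V {3,5,7}->{} => REVISION
Total revisions = 2

Answer: 2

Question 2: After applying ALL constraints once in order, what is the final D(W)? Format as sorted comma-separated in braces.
Constraint 1 (V != U) on D(V)={3,5,7} D(U)={3,4,5}: no change
Constraint 2 (V + U = W) on D(V)={3,5,7} D(U)={3,4,5} D(W)={3,4,7,8,9,10}: W {3,4,7,8,9,10}->{7,8,9,10}
Constraint 3 (W + U = V) on D(W)={7,8,9,10} D(U)={3,4,5} D(V)={3,5,7}: W {7,8,9,10}->{}; U {3,4,5}->{}; V {3,5,7}->{}
So after all 3 constraints: D(W) = {}

Answer: {}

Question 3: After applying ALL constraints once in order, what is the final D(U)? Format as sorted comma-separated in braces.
Constraint 1 (V != U) on D(V)={3,5,7} D(U)={3,4,5}: no change
Constraint 2 (V + U = W) on D(V)={3,5,7} D(U)={3,4,5} D(W)={3,4,7,8,9,10}: W {3,4,7,8,9,10}->{7,8,9,10}
Constraint 3 (W + U = V) on D(W)={7,8,9,10} D(U)={3,4,5} D(V)={3,5,7}: W {7,8,9,10}->{}; U {3,4,5}->{}; V {3,5,7}->{}
So after all 3 constraints: D(U) = {}

Answer: {}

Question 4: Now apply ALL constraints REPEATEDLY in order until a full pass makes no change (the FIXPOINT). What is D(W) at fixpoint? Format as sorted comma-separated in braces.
pass 0 (initial): D(W)={3,4,7,8,9,10}
pass 1: U {3,4,5}->{}; V {3,5,7}->{}; W {3,4,7,8,9,10}->{}
pass 2: no change
Fixpoint after 2 passes: D(W) = {}

Answer: {}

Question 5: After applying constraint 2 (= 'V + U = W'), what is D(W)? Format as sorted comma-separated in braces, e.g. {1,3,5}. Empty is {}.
Answer: {7,8,9,10}

Derivation:
Constraint 1 (V != U) on D(V)={3,5,7} D(U)={3,4,5}: no change
Constraint 2 (V + U = W) on D(V)={3,5,7} D(U)={3,4,5} D(W)={3,4,7,8,9,10}: W {3,4,7,8,9,10}->{7,8,9,10}
So after constraint 2: D(W) = {7,8,9,10}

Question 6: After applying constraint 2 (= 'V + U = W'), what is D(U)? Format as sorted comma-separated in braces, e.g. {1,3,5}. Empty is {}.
Constraint 1 (V != U) on D(V)={3,5,7} D(U)={3,4,5}: no change
Constraint 2 (V + U = W) on D(V)={3,5,7} D(U)={3,4,5} D(W)={3,4,7,8,9,10}: W {3,4,7,8,9,10}->{7,8,9,10}
So after constraint 2: D(U) = {3,4,5}

Answer: {3,4,5}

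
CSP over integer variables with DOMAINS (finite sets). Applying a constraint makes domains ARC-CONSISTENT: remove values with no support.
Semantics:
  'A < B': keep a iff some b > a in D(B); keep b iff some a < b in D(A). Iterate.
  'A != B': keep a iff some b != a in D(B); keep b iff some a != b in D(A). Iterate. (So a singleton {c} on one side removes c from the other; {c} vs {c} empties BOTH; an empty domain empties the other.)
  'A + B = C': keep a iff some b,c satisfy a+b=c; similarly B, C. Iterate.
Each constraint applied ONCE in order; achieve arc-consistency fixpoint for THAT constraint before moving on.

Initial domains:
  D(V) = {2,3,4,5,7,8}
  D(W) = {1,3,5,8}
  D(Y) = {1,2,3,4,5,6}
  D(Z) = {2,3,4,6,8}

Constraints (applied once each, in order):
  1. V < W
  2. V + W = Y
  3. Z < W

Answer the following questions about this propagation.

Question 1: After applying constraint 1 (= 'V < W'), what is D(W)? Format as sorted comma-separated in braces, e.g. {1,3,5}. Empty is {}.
Constraint 1 (V < W) on D(V)={2,3,4,5,7,8} D(W)={1,3,5,8}: V {2,3,4,5,7,8}->{2,3,4,5,7}; W {1,3,5,8}->{3,5,8}
So after constraint 1: D(W) = {3,5,8}

Answer: {3,5,8}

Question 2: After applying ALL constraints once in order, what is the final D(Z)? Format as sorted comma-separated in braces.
Answer: {2}

Derivation:
Constraint 1 (V < W) on D(V)={2,3,4,5,7,8} D(W)={1,3,5,8}: V {2,3,4,5,7,8}->{2,3,4,5,7}; W {1,3,5,8}->{3,5,8}
Constraint 2 (V + W = Y) on D(V)={2,3,4,5,7} D(W)={3,5,8} D(Y)={1,2,3,4,5,6}: V {2,3,4,5,7}->{2,3}; W {3,5,8}->{3}; Y {1,2,3,4,5,6}->{5,6}
Constraint 3 (Z < W) on D(Z)={2,3,4,6,8} D(W)={3}: Z {2,3,4,6,8}->{2}
So after all 3 constraints: D(Z) = {2}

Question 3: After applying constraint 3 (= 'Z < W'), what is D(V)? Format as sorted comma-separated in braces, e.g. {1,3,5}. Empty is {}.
Constraint 1 (V < W) on D(V)={2,3,4,5,7,8} D(W)={1,3,5,8}: V {2,3,4,5,7,8}->{2,3,4,5,7}; W {1,3,5,8}->{3,5,8}
Constraint 2 (V + W = Y) on D(V)={2,3,4,5,7} D(W)={3,5,8} D(Y)={1,2,3,4,5,6}: V {2,3,4,5,7}->{2,3}; W {3,5,8}->{3}; Y {1,2,3,4,5,6}->{5,6}
Constraint 3 (Z < W) on D(Z)={2,3,4,6,8} D(W)={3}: Z {2,3,4,6,8}->{2}
So after constraint 3: D(V) = {2,3}

Answer: {2,3}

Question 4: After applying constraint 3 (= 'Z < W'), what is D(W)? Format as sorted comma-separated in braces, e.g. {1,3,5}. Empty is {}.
Answer: {3}

Derivation:
Constraint 1 (V < W) on D(V)={2,3,4,5,7,8} D(W)={1,3,5,8}: V {2,3,4,5,7,8}->{2,3,4,5,7}; W {1,3,5,8}->{3,5,8}
Constraint 2 (V + W = Y) on D(V)={2,3,4,5,7} D(W)={3,5,8} D(Y)={1,2,3,4,5,6}: V {2,3,4,5,7}->{2,3}; W {3,5,8}->{3}; Y {1,2,3,4,5,6}->{5,6}
Constraint 3 (Z < W) on D(Z)={2,3,4,6,8} D(W)={3}: Z {2,3,4,6,8}->{2}
So after constraint 3: D(W) = {3}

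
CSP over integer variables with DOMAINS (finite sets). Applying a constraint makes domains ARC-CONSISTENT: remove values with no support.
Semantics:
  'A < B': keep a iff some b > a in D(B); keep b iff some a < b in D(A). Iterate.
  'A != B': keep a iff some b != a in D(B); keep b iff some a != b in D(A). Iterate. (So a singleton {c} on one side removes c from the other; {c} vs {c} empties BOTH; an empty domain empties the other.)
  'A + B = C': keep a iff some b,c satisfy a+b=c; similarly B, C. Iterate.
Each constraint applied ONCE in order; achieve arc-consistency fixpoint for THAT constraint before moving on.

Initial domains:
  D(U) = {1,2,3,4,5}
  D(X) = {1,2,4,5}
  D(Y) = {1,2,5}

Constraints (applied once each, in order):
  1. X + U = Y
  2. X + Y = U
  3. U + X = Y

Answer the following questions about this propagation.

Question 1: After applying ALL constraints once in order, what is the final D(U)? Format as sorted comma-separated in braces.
Answer: {}

Derivation:
Constraint 1 (X + U = Y) on D(X)={1,2,4,5} D(U)={1,2,3,4,5} D(Y)={1,2,5}: X {1,2,4,5}->{1,2,4}; U {1,2,3,4,5}->{1,3,4}; Y {1,2,5}->{2,5}
Constraint 2 (X + Y = U) on D(X)={1,2,4} D(Y)={2,5} D(U)={1,3,4}: X {1,2,4}->{1,2}; Y {2,5}->{2}; U {1,3,4}->{3,4}
Constraint 3 (U + X = Y) on D(U)={3,4} D(X)={1,2} D(Y)={2}: U {3,4}->{}; X {1,2}->{}; Y {2}->{}
So after all 3 constraints: D(U) = {}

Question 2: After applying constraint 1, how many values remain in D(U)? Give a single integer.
Answer: 3

Derivation:
Constraint 1 (X + U = Y) on D(X)={1,2,4,5} D(U)={1,2,3,4,5} D(Y)={1,2,5}: X {1,2,4,5}->{1,2,4}; U {1,2,3,4,5}->{1,3,4}; Y {1,2,5}->{2,5}
So after constraint 1: D(U)={1,3,4}, size = 3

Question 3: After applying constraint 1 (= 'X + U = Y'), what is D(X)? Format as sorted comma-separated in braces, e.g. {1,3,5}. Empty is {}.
Answer: {1,2,4}

Derivation:
Constraint 1 (X + U = Y) on D(X)={1,2,4,5} D(U)={1,2,3,4,5} D(Y)={1,2,5}: X {1,2,4,5}->{1,2,4}; U {1,2,3,4,5}->{1,3,4}; Y {1,2,5}->{2,5}
So after constraint 1: D(X) = {1,2,4}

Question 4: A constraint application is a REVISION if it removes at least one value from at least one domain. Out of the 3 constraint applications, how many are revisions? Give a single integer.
Answer: 3

Derivation:
Constraint 1 (X + U = Y) on D(X)={1,2,4,5} D(U)={1,2,3,4,5} D(Y)={1,2,5}: X {1,2,4,5}->{1,2,4}; U {1,2,3,4,5}->{1,3,4}; Y {1,2,5}->{2,5} => REVISION
Constraint 2 (X + Y = U) on D(X)={1,2,4} D(Y)={2,5} D(U)={1,3,4}: X {1,2,4}->{1,2}; Y {2,5}->{2}; U {1,3,4}->{3,4} => REVISION
Constraint 3 (U + X = Y) on D(U)={3,4} D(X)={1,2} D(Y)={2}: U {3,4}->{}; X {1,2}->{}; Y {2}->{} => REVISION
Total revisions = 3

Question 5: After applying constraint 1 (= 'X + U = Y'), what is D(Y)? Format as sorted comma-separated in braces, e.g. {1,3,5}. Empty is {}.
Answer: {2,5}

Derivation:
Constraint 1 (X + U = Y) on D(X)={1,2,4,5} D(U)={1,2,3,4,5} D(Y)={1,2,5}: X {1,2,4,5}->{1,2,4}; U {1,2,3,4,5}->{1,3,4}; Y {1,2,5}->{2,5}
So after constraint 1: D(Y) = {2,5}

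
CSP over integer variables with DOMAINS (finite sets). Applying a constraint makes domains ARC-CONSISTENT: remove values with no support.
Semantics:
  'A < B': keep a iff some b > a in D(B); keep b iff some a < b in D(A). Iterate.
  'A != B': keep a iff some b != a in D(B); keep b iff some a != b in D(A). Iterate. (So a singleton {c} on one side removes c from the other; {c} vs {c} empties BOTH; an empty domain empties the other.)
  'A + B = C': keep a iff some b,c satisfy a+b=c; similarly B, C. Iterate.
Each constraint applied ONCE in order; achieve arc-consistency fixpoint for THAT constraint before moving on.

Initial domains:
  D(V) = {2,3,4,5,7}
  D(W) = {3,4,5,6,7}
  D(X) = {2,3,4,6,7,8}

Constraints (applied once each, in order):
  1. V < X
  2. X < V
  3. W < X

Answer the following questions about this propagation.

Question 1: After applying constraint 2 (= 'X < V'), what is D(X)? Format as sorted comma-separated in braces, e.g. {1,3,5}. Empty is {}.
Constraint 1 (V < X) on D(V)={2,3,4,5,7} D(X)={2,3,4,6,7,8}: X {2,3,4,6,7,8}->{3,4,6,7,8}
Constraint 2 (X < V) on D(X)={3,4,6,7,8} D(V)={2,3,4,5,7}: X {3,4,6,7,8}->{3,4,6}; V {2,3,4,5,7}->{4,5,7}
So after constraint 2: D(X) = {3,4,6}

Answer: {3,4,6}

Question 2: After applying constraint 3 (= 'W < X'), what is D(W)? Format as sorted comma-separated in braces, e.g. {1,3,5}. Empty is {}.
Answer: {3,4,5}

Derivation:
Constraint 1 (V < X) on D(V)={2,3,4,5,7} D(X)={2,3,4,6,7,8}: X {2,3,4,6,7,8}->{3,4,6,7,8}
Constraint 2 (X < V) on D(X)={3,4,6,7,8} D(V)={2,3,4,5,7}: X {3,4,6,7,8}->{3,4,6}; V {2,3,4,5,7}->{4,5,7}
Constraint 3 (W < X) on D(W)={3,4,5,6,7} D(X)={3,4,6}: W {3,4,5,6,7}->{3,4,5}; X {3,4,6}->{4,6}
So after constraint 3: D(W) = {3,4,5}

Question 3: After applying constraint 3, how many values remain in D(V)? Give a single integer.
Answer: 3

Derivation:
Constraint 1 (V < X) on D(V)={2,3,4,5,7} D(X)={2,3,4,6,7,8}: X {2,3,4,6,7,8}->{3,4,6,7,8}
Constraint 2 (X < V) on D(X)={3,4,6,7,8} D(V)={2,3,4,5,7}: X {3,4,6,7,8}->{3,4,6}; V {2,3,4,5,7}->{4,5,7}
Constraint 3 (W < X) on D(W)={3,4,5,6,7} D(X)={3,4,6}: W {3,4,5,6,7}->{3,4,5}; X {3,4,6}->{4,6}
So after constraint 3: D(V)={4,5,7}, size = 3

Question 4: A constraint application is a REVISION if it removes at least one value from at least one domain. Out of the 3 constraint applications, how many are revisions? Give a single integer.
Constraint 1 (V < X) on D(V)={2,3,4,5,7} D(X)={2,3,4,6,7,8}: X {2,3,4,6,7,8}->{3,4,6,7,8} => REVISION
Constraint 2 (X < V) on D(X)={3,4,6,7,8} D(V)={2,3,4,5,7}: X {3,4,6,7,8}->{3,4,6}; V {2,3,4,5,7}->{4,5,7} => REVISION
Constraint 3 (W < X) on D(W)={3,4,5,6,7} D(X)={3,4,6}: W {3,4,5,6,7}->{3,4,5}; X {3,4,6}->{4,6} => REVISION
Total revisions = 3

Answer: 3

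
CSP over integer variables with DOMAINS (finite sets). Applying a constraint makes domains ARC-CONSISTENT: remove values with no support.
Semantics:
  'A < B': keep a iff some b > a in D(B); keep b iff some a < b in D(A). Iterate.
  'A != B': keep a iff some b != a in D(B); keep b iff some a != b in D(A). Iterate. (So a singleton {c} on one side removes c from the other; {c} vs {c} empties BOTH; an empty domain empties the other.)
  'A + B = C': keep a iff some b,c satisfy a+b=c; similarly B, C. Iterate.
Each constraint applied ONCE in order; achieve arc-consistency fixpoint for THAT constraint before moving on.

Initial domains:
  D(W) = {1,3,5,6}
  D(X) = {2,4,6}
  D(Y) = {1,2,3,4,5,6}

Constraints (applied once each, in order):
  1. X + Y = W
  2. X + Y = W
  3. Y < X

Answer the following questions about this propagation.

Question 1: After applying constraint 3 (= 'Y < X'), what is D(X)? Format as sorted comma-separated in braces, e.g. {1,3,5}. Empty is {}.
Constraint 1 (X + Y = W) on D(X)={2,4,6} D(Y)={1,2,3,4,5,6} D(W)={1,3,5,6}: X {2,4,6}->{2,4}; Y {1,2,3,4,5,6}->{1,2,3,4}; W {1,3,5,6}->{3,5,6}
Constraint 2 (X + Y = W) on D(X)={2,4} D(Y)={1,2,3,4} D(W)={3,5,6}: no change
Constraint 3 (Y < X) on D(Y)={1,2,3,4} D(X)={2,4}: Y {1,2,3,4}->{1,2,3}
So after constraint 3: D(X) = {2,4}

Answer: {2,4}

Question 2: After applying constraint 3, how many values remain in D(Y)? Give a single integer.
Constraint 1 (X + Y = W) on D(X)={2,4,6} D(Y)={1,2,3,4,5,6} D(W)={1,3,5,6}: X {2,4,6}->{2,4}; Y {1,2,3,4,5,6}->{1,2,3,4}; W {1,3,5,6}->{3,5,6}
Constraint 2 (X + Y = W) on D(X)={2,4} D(Y)={1,2,3,4} D(W)={3,5,6}: no change
Constraint 3 (Y < X) on D(Y)={1,2,3,4} D(X)={2,4}: Y {1,2,3,4}->{1,2,3}
So after constraint 3: D(Y)={1,2,3}, size = 3

Answer: 3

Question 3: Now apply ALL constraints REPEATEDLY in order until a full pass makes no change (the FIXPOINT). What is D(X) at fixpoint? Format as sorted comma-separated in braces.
pass 0 (initial): D(X)={2,4,6}
pass 1: W {1,3,5,6}->{3,5,6}; X {2,4,6}->{2,4}; Y {1,2,3,4,5,6}->{1,2,3}
pass 2: no change
Fixpoint after 2 passes: D(X) = {2,4}

Answer: {2,4}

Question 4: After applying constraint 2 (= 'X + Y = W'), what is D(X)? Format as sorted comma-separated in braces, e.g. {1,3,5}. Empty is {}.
Answer: {2,4}

Derivation:
Constraint 1 (X + Y = W) on D(X)={2,4,6} D(Y)={1,2,3,4,5,6} D(W)={1,3,5,6}: X {2,4,6}->{2,4}; Y {1,2,3,4,5,6}->{1,2,3,4}; W {1,3,5,6}->{3,5,6}
Constraint 2 (X + Y = W) on D(X)={2,4} D(Y)={1,2,3,4} D(W)={3,5,6}: no change
So after constraint 2: D(X) = {2,4}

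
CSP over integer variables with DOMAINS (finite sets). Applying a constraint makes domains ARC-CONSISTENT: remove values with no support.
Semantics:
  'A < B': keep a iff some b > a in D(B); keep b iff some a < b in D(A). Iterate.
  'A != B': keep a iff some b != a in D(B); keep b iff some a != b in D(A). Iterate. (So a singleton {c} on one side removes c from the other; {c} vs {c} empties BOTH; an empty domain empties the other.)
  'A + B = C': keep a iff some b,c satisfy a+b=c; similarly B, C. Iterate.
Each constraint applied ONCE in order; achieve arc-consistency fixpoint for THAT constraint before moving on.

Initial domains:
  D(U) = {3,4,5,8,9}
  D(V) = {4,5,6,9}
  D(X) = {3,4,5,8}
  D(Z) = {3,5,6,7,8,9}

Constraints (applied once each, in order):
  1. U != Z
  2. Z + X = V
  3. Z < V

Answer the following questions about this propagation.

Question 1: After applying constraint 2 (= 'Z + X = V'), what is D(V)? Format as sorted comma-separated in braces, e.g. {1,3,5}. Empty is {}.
Answer: {6,9}

Derivation:
Constraint 1 (U != Z) on D(U)={3,4,5,8,9} D(Z)={3,5,6,7,8,9}: no change
Constraint 2 (Z + X = V) on D(Z)={3,5,6,7,8,9} D(X)={3,4,5,8} D(V)={4,5,6,9}: Z {3,5,6,7,8,9}->{3,5,6}; X {3,4,5,8}->{3,4}; V {4,5,6,9}->{6,9}
So after constraint 2: D(V) = {6,9}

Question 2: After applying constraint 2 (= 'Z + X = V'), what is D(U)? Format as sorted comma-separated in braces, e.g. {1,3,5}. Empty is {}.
Answer: {3,4,5,8,9}

Derivation:
Constraint 1 (U != Z) on D(U)={3,4,5,8,9} D(Z)={3,5,6,7,8,9}: no change
Constraint 2 (Z + X = V) on D(Z)={3,5,6,7,8,9} D(X)={3,4,5,8} D(V)={4,5,6,9}: Z {3,5,6,7,8,9}->{3,5,6}; X {3,4,5,8}->{3,4}; V {4,5,6,9}->{6,9}
So after constraint 2: D(U) = {3,4,5,8,9}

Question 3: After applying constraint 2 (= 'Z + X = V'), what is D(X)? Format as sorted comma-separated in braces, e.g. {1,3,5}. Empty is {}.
Constraint 1 (U != Z) on D(U)={3,4,5,8,9} D(Z)={3,5,6,7,8,9}: no change
Constraint 2 (Z + X = V) on D(Z)={3,5,6,7,8,9} D(X)={3,4,5,8} D(V)={4,5,6,9}: Z {3,5,6,7,8,9}->{3,5,6}; X {3,4,5,8}->{3,4}; V {4,5,6,9}->{6,9}
So after constraint 2: D(X) = {3,4}

Answer: {3,4}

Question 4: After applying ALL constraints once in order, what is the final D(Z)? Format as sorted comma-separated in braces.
Answer: {3,5,6}

Derivation:
Constraint 1 (U != Z) on D(U)={3,4,5,8,9} D(Z)={3,5,6,7,8,9}: no change
Constraint 2 (Z + X = V) on D(Z)={3,5,6,7,8,9} D(X)={3,4,5,8} D(V)={4,5,6,9}: Z {3,5,6,7,8,9}->{3,5,6}; X {3,4,5,8}->{3,4}; V {4,5,6,9}->{6,9}
Constraint 3 (Z < V) on D(Z)={3,5,6} D(V)={6,9}: no change
So after all 3 constraints: D(Z) = {3,5,6}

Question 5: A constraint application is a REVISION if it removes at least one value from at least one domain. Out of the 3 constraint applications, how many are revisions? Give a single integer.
Answer: 1

Derivation:
Constraint 1 (U != Z) on D(U)={3,4,5,8,9} D(Z)={3,5,6,7,8,9}: no change => not a revision
Constraint 2 (Z + X = V) on D(Z)={3,5,6,7,8,9} D(X)={3,4,5,8} D(V)={4,5,6,9}: Z {3,5,6,7,8,9}->{3,5,6}; X {3,4,5,8}->{3,4}; V {4,5,6,9}->{6,9} => REVISION
Constraint 3 (Z < V) on D(Z)={3,5,6} D(V)={6,9}: no change => not a revision
Total revisions = 1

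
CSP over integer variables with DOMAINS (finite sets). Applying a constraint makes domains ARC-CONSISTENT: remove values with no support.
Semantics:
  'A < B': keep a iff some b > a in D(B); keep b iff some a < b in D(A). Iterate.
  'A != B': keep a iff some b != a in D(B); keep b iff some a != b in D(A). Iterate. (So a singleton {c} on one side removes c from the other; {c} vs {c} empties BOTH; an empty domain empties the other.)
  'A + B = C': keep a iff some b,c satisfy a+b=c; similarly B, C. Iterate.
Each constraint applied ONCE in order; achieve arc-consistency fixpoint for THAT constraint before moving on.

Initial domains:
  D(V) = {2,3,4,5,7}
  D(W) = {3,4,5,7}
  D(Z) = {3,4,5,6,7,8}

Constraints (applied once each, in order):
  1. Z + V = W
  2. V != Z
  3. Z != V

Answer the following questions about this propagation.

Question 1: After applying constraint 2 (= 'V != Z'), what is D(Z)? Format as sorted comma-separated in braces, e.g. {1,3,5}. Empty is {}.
Answer: {3,4,5}

Derivation:
Constraint 1 (Z + V = W) on D(Z)={3,4,5,6,7,8} D(V)={2,3,4,5,7} D(W)={3,4,5,7}: Z {3,4,5,6,7,8}->{3,4,5}; V {2,3,4,5,7}->{2,3,4}; W {3,4,5,7}->{5,7}
Constraint 2 (V != Z) on D(V)={2,3,4} D(Z)={3,4,5}: no change
So after constraint 2: D(Z) = {3,4,5}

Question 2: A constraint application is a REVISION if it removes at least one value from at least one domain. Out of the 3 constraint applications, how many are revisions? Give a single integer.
Constraint 1 (Z + V = W) on D(Z)={3,4,5,6,7,8} D(V)={2,3,4,5,7} D(W)={3,4,5,7}: Z {3,4,5,6,7,8}->{3,4,5}; V {2,3,4,5,7}->{2,3,4}; W {3,4,5,7}->{5,7} => REVISION
Constraint 2 (V != Z) on D(V)={2,3,4} D(Z)={3,4,5}: no change => not a revision
Constraint 3 (Z != V) on D(Z)={3,4,5} D(V)={2,3,4}: no change => not a revision
Total revisions = 1

Answer: 1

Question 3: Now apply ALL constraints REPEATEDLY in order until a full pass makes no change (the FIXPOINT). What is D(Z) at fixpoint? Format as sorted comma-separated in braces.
pass 0 (initial): D(Z)={3,4,5,6,7,8}
pass 1: V {2,3,4,5,7}->{2,3,4}; W {3,4,5,7}->{5,7}; Z {3,4,5,6,7,8}->{3,4,5}
pass 2: no change
Fixpoint after 2 passes: D(Z) = {3,4,5}

Answer: {3,4,5}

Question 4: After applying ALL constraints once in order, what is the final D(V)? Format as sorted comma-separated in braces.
Constraint 1 (Z + V = W) on D(Z)={3,4,5,6,7,8} D(V)={2,3,4,5,7} D(W)={3,4,5,7}: Z {3,4,5,6,7,8}->{3,4,5}; V {2,3,4,5,7}->{2,3,4}; W {3,4,5,7}->{5,7}
Constraint 2 (V != Z) on D(V)={2,3,4} D(Z)={3,4,5}: no change
Constraint 3 (Z != V) on D(Z)={3,4,5} D(V)={2,3,4}: no change
So after all 3 constraints: D(V) = {2,3,4}

Answer: {2,3,4}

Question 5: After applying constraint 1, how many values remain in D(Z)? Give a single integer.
Constraint 1 (Z + V = W) on D(Z)={3,4,5,6,7,8} D(V)={2,3,4,5,7} D(W)={3,4,5,7}: Z {3,4,5,6,7,8}->{3,4,5}; V {2,3,4,5,7}->{2,3,4}; W {3,4,5,7}->{5,7}
So after constraint 1: D(Z)={3,4,5}, size = 3

Answer: 3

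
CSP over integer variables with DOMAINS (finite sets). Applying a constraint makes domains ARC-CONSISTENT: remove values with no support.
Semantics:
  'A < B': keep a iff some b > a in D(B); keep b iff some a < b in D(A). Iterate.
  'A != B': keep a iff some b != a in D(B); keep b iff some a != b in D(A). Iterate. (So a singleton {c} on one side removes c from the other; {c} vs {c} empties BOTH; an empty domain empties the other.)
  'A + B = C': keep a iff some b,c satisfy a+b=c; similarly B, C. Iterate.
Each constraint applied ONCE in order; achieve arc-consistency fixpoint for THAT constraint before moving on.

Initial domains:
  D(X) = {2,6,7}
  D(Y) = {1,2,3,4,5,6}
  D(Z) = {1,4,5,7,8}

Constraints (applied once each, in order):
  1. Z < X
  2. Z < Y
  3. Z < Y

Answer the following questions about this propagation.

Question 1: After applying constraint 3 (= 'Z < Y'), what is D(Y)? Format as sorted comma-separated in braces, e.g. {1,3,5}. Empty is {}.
Answer: {2,3,4,5,6}

Derivation:
Constraint 1 (Z < X) on D(Z)={1,4,5,7,8} D(X)={2,6,7}: Z {1,4,5,7,8}->{1,4,5}
Constraint 2 (Z < Y) on D(Z)={1,4,5} D(Y)={1,2,3,4,5,6}: Y {1,2,3,4,5,6}->{2,3,4,5,6}
Constraint 3 (Z < Y) on D(Z)={1,4,5} D(Y)={2,3,4,5,6}: no change
So after constraint 3: D(Y) = {2,3,4,5,6}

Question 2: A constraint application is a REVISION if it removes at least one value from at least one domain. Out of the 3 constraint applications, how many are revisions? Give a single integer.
Constraint 1 (Z < X) on D(Z)={1,4,5,7,8} D(X)={2,6,7}: Z {1,4,5,7,8}->{1,4,5} => REVISION
Constraint 2 (Z < Y) on D(Z)={1,4,5} D(Y)={1,2,3,4,5,6}: Y {1,2,3,4,5,6}->{2,3,4,5,6} => REVISION
Constraint 3 (Z < Y) on D(Z)={1,4,5} D(Y)={2,3,4,5,6}: no change => not a revision
Total revisions = 2

Answer: 2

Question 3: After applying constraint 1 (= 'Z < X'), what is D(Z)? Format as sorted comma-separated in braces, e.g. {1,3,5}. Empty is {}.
Constraint 1 (Z < X) on D(Z)={1,4,5,7,8} D(X)={2,6,7}: Z {1,4,5,7,8}->{1,4,5}
So after constraint 1: D(Z) = {1,4,5}

Answer: {1,4,5}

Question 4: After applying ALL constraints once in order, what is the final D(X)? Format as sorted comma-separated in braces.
Answer: {2,6,7}

Derivation:
Constraint 1 (Z < X) on D(Z)={1,4,5,7,8} D(X)={2,6,7}: Z {1,4,5,7,8}->{1,4,5}
Constraint 2 (Z < Y) on D(Z)={1,4,5} D(Y)={1,2,3,4,5,6}: Y {1,2,3,4,5,6}->{2,3,4,5,6}
Constraint 3 (Z < Y) on D(Z)={1,4,5} D(Y)={2,3,4,5,6}: no change
So after all 3 constraints: D(X) = {2,6,7}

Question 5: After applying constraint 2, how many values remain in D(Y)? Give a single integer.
Answer: 5

Derivation:
Constraint 1 (Z < X) on D(Z)={1,4,5,7,8} D(X)={2,6,7}: Z {1,4,5,7,8}->{1,4,5}
Constraint 2 (Z < Y) on D(Z)={1,4,5} D(Y)={1,2,3,4,5,6}: Y {1,2,3,4,5,6}->{2,3,4,5,6}
So after constraint 2: D(Y)={2,3,4,5,6}, size = 5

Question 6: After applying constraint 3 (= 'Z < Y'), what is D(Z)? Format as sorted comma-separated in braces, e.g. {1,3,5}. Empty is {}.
Constraint 1 (Z < X) on D(Z)={1,4,5,7,8} D(X)={2,6,7}: Z {1,4,5,7,8}->{1,4,5}
Constraint 2 (Z < Y) on D(Z)={1,4,5} D(Y)={1,2,3,4,5,6}: Y {1,2,3,4,5,6}->{2,3,4,5,6}
Constraint 3 (Z < Y) on D(Z)={1,4,5} D(Y)={2,3,4,5,6}: no change
So after constraint 3: D(Z) = {1,4,5}

Answer: {1,4,5}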